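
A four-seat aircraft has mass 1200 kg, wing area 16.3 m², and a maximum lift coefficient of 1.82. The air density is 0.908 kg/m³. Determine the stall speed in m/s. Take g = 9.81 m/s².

At stall, lift equals weight: L = W = m·g = 1200 × 9.81 = 11770 N.
From L = ½ρV²S·CL,max = W: V_stall = √(2W/(ρSCL,max)) = √(2·11770/(0.908·16.3·1.82))
V_stall = √874 = 29.6 m/s

V_stall = 29.6 m/s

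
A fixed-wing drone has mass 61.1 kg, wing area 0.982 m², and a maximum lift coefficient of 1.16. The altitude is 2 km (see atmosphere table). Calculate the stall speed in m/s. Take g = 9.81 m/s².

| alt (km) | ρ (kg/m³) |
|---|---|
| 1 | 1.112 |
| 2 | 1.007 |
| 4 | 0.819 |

At 2 km, from the table: ρ = 1.007 kg/m³.
At stall, lift equals weight: L = W = m·g = 61.1 × 9.81 = 599.4 N.
V_stall = √(2W/(ρ·S·CL,max)) = √(2 × 599.4 / (1.007 × 0.982 × 1.16))
V_stall = √1045 = 32.3 m/s

V_stall = 32.3 m/s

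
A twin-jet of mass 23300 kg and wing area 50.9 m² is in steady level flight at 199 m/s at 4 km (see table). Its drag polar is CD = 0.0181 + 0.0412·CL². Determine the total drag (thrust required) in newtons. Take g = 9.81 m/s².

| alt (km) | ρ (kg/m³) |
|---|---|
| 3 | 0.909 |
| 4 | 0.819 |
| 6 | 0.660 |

At 4 km, from the table: ρ = 0.819 kg/m³.
Level flight ⇒ L = W = m·g = 23300 × 9.81 = 2.2857×10^5 N.
q = ½ρv² = ½ × 0.819 × 199² = 16220 Pa.
Required CL = L/(qS) = 2.2857×10^5/(16220·50.9) = 0.2769.
CD = 0.0181 + 0.0412 × 0.2769² = 0.02126.
D = q·S·CD = 16220 × 50.9 × 0.02126 = 17550 N

D = 17500 N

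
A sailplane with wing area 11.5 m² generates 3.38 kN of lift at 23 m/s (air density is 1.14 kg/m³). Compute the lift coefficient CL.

From L = ½ρv²S·CL, rearranging gives CL = 2L/(ρv²S).
CL = 2 × 3380 / (1.14 × 23² × 11.5) = 0.975

CL = 0.975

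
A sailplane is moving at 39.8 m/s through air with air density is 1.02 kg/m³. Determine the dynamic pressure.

q = 808 Pa

q = ½ρv² = ½ × 1.02 × 39.8² = 808 Pa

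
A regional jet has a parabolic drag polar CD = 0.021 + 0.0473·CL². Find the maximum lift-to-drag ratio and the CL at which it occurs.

For CD = CD0 + K·CL², (L/D)max occurs at CL* = √(CD0/K) and equals 1/(2√(K·CD0)).
(L/D)max = 1/(2√(0.0473 × 0.021)) = 1/(2 × 0.03152) = 15.9
CL* = √(0.021/0.0473) = 0.666

(L/D)max = 15.9, at CL = 0.666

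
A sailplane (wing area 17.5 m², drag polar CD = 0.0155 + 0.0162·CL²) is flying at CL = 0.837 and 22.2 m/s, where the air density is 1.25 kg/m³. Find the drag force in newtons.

CD = 0.0155 + 0.0162 × 0.837² = 0.02685
D = ½ρv²S·CD = ½ × 1.25 × 22.2² × 17.5 × 0.02685 = 145 N

D = 145 N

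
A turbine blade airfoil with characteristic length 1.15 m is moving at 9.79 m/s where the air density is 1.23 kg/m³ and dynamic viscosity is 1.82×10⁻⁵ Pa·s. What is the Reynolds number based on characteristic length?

Re = 7.61×10^5

Re = ρ·v·c/μ = 1.23 × 9.79 × 1.15 / (1.82×10⁻⁵) = 7.61×10^5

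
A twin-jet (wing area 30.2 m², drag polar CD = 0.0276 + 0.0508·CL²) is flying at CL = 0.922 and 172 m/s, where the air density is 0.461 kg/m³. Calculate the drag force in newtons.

CD = 0.0276 + 0.0508 × 0.922² = 0.07078
D = ½ρv²S·CD = ½ × 0.461 × 172² × 30.2 × 0.07078 = 14600 N

D = 14600 N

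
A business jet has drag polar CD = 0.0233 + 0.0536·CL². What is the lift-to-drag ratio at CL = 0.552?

CD = 0.0233 + 0.0536 × 0.552² = 0.03963
L/D = CL/CD = 0.552 / 0.03963 = 13.9

L/D = 13.9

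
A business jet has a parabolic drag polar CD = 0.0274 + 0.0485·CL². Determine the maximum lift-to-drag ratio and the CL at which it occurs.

For CD = CD0 + K·CL², (L/D)max occurs at CL* = √(CD0/K) and equals 1/(2√(K·CD0)).
(L/D)max = 1/(2√(0.0485 × 0.0274)) = 1/(2 × 0.03645) = 13.7
CL* = √(0.0274/0.0485) = 0.752

(L/D)max = 13.7, at CL = 0.752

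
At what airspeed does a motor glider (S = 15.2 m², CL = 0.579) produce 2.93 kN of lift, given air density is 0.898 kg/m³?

v = 27.2 m/s

L = ½ρv²S·CL ⇒ v = √(2L/(ρ·S·CL))
v = √(2 × 2930 / (0.898 × 15.2 × 0.579)) = √741.5 = 27.2 m/s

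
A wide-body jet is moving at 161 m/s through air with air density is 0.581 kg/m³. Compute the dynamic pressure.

q = 7530 Pa

q = ½ρv² = ½ × 0.581 × 161² = 7530 Pa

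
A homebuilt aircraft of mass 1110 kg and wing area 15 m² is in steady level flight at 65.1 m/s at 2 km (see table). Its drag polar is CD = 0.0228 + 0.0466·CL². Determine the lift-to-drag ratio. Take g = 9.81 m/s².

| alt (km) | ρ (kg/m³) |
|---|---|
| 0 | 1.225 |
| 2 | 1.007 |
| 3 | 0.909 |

At 2 km, from the table: ρ = 1.007 kg/m³.
Weight W = mg = 1110 × 9.81 = 10889 N; in level flight L = W.
Dynamic pressure q = 0.5 × 1.007 × 65.1² = 2134 Pa.
Required CL = L/(qS) = 10889/(2134·15) = 0.3402.
CD = 0.0228 + 0.0466 × 0.3402² = 0.02819.
L/D = CL/CD = 0.3402 / 0.02819 = 12.1

L/D = 12.1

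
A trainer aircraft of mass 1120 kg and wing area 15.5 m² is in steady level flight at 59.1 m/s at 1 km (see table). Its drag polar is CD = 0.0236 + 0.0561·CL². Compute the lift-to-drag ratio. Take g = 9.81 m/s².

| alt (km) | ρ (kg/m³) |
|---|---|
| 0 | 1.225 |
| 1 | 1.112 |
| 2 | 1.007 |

At 1 km, from the table: ρ = 1.112 kg/m³.
Level flight ⇒ L = W = m·g = 1120 × 9.81 = 10987 N.
Dynamic pressure q = 0.5 × 1.112 × 59.1² = 1942 Pa.
CL = W/(q·S) = 10987 / (1942 × 15.5) = 0.365.
CD = 0.0236 + 0.0561 × 0.365² = 0.03107.
L/D = CL/CD = 0.365 / 0.03107 = 11.7

L/D = 11.7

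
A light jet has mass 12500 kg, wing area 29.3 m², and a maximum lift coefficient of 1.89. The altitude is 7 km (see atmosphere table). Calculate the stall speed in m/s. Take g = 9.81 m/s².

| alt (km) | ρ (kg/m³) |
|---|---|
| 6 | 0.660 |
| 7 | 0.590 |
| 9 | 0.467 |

At 7 km, from the table: ρ = 0.590 kg/m³.
At stall, lift equals weight: L = W = m·g = 12500 × 9.81 = 1.226×10^5 N.
V_stall = √(2W/(ρ·S·CL,max)) = √(2 × 1.226×10^5 / (0.59 × 29.3 × 1.89))
V_stall = √7506 = 86.6 m/s

V_stall = 86.6 m/s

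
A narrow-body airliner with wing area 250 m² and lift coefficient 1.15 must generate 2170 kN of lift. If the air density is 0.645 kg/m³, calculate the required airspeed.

v = 153 m/s

L = ½ρv²S·CL ⇒ v = √(2L/(ρ·S·CL))
v = √(2 × 2.17×10^6 / (0.645 × 250 × 1.15)) = √23400 = 153 m/s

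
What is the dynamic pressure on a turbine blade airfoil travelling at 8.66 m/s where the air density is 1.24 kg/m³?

q = 46.5 Pa

q = ½ρv² = ½ × 1.24 × 8.66² = 46.5 Pa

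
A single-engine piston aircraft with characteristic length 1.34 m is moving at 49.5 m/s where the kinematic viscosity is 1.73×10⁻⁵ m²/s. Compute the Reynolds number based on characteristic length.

Re = v·c/ν = 49.5 × 1.34 / (1.73×10⁻⁵) = 3.83×10^6

Re = 3.83×10^6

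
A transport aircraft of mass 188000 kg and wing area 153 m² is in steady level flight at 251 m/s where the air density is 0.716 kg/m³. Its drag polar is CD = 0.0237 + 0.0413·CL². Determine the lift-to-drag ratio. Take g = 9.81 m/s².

Weight W = mg = 188000 × 9.81 = 1.8443×10^6 N; in level flight L = W.
Dynamic pressure q = 0.5 × 0.716 × 251² = 22550 Pa.
Required CL = L/(qS) = 1.8443×10^6/(22550·153) = 0.5344.
CD = 0.0237 + 0.0413 × 0.5344² = 0.0355.
L/D = CL/CD = 0.5344 / 0.0355 = 15.1

L/D = 15.1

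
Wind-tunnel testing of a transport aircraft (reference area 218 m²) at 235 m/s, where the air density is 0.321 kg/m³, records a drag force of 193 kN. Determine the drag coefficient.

CD = 0.0999

From D = ½ρv²S·CD, rearranging gives CD = 2D/(ρv²S).
CD = 2 × 1.93×10^5 / (0.321 × 235² × 218) = 0.0999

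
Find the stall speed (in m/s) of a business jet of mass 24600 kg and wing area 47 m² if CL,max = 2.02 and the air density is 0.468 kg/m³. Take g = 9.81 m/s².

Weight W = mg = 24600 × 9.81 = 2.413×10^5 N.
From L = ½ρV²S·CL,max = W: V_stall = √(2W/(ρSCL,max)) = √(2·2.413×10^5/(0.468·47·2.02))
V_stall = √10860 = 104 m/s

V_stall = 104 m/s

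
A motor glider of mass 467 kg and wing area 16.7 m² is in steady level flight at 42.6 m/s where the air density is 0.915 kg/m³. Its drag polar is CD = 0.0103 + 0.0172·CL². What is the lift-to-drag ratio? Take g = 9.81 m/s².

L/D = 27.1

In steady level flight, lift balances weight: W = mg = 467 × 9.81 = 4581.3 N.
Dynamic pressure q = 0.5 × 0.915 × 42.6² = 830.3 Pa.
CL = 2W/(ρv²S) = 2×4581.3/(0.915×42.6²×16.7) = 0.3304.
CD = 0.0103 + 0.0172 × 0.3304² = 0.01218.
L/D = CL/CD = 0.3304 / 0.01218 = 27.1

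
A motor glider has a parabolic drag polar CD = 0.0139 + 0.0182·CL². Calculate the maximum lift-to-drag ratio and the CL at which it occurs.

(L/D)max = 31.4, at CL = 0.874

For CD = CD0 + K·CL², (L/D)max occurs at CL* = √(CD0/K) and equals 1/(2√(K·CD0)).
(L/D)max = 1/(2√(0.0182 × 0.0139)) = 1/(2 × 0.01591) = 31.4
CL* = √(0.0139/0.0182) = 0.874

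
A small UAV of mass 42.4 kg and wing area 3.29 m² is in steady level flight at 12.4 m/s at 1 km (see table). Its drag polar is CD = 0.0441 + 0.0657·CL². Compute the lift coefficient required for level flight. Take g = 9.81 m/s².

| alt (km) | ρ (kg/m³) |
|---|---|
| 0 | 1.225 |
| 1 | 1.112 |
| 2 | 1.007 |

At 1 km, from the table: ρ = 1.112 kg/m³.
Level flight ⇒ L = W = m·g = 42.4 × 9.81 = 415.94 N.
q = ½ρv² = ½ × 1.112 × 12.4² = 85.49 Pa.
CL = W/(q·S) = 415.94 / (85.49 × 3.29) = 1.479.

CL = 1.48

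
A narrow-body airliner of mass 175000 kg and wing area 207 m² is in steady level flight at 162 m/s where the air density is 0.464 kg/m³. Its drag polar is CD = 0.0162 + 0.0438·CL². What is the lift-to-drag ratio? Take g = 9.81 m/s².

L/D = 14

In steady level flight, lift balances weight: W = mg = 175000 × 9.81 = 1.7168×10^6 N.
Dynamic pressure q = 0.5 × 0.464 × 162² = 6089 Pa.
CL = W/(q·S) = 1.7168×10^6 / (6089 × 207) = 1.362.
CD = 0.0162 + 0.0438 × 1.362² = 0.09747.
L/D = CL/CD = 1.362 / 0.09747 = 14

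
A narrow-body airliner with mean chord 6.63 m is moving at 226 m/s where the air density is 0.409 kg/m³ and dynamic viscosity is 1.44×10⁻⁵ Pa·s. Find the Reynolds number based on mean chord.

Re = ρ·v·c/μ = 0.409 × 226 × 6.63 / (1.44×10⁻⁵) = 4.26×10^7

Re = 4.26×10^7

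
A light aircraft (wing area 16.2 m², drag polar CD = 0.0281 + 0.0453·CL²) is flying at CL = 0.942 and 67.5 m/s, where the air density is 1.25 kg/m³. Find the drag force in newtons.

CD = 0.0281 + 0.0453 × 0.942² = 0.0683
D = ½ρv²S·CD = ½ × 1.25 × 67.5² × 16.2 × 0.0683 = 3150 N

D = 3150 N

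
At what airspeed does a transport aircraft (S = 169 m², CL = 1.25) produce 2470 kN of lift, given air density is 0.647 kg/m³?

L = ½ρv²S·CL ⇒ v = √(2L/(ρ·S·CL))
v = √(2 × 2.47×10^6 / (0.647 × 169 × 1.25)) = √36140 = 190 m/s

v = 190 m/s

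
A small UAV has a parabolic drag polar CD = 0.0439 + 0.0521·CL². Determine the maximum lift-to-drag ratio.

For CD = CD0 + K·CL², (L/D)max occurs at CL* = √(CD0/K) and equals 1/(2√(K·CD0)).
(L/D)max = 1/(2√(0.0521 × 0.0439)) = 1/(2 × 0.04782) = 10.5

(L/D)max = 10.5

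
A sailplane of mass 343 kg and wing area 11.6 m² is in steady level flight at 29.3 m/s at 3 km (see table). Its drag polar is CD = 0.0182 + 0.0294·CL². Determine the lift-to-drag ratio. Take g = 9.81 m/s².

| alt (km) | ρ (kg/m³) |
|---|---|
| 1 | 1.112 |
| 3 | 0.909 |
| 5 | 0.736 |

L/D = 21.6

At 3 km, from the table: ρ = 0.909 kg/m³.
Weight W = mg = 343 × 9.81 = 3364.8 N; in level flight L = W.
Dynamic pressure q = 0.5 × 0.909 × 29.3² = 390.2 Pa.
CL = W/(q·S) = 3364.8 / (390.2 × 11.6) = 0.7434.
CD = 0.0182 + 0.0294 × 0.7434² = 0.03445.
L/D = CL/CD = 0.7434 / 0.03445 = 21.6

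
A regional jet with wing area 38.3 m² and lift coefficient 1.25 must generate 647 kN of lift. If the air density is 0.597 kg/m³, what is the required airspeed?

L = ½ρv²S·CL ⇒ v = √(2L/(ρ·S·CL))
v = √(2 × 6.47×10^5 / (0.597 × 38.3 × 1.25)) = √45270 = 213 m/s

v = 213 m/s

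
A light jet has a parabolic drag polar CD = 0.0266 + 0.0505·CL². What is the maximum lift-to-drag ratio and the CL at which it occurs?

For CD = CD0 + K·CL², (L/D)max occurs at CL* = √(CD0/K) and equals 1/(2√(K·CD0)).
(L/D)max = 1/(2√(0.0505 × 0.0266)) = 1/(2 × 0.03665) = 13.6
CL* = √(0.0266/0.0505) = 0.726

(L/D)max = 13.6, at CL = 0.726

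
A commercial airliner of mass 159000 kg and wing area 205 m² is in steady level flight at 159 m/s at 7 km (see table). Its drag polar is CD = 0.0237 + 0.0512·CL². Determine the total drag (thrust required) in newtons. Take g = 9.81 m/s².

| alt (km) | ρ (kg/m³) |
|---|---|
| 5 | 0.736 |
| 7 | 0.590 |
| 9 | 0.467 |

D = 1.18×10^5 N

At 7 km, from the table: ρ = 0.590 kg/m³.
In steady level flight, lift balances weight: W = mg = 159000 × 9.81 = 1.5598×10^6 N.
Dynamic pressure q = 0.5 × 0.59 × 159² = 7458 Pa.
CL = 2W/(ρv²S) = 2×1.5598×10^6/(0.59×159²×205) = 1.02.
CD = 0.0237 + 0.0512 × 1.02² = 0.07699.
D = q·S·CD = 7458 × 205 × 0.07699 = 1.177×10^5 N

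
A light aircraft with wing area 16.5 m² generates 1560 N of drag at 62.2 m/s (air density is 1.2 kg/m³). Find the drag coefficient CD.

From D = ½ρv²S·CD, rearranging gives CD = 2D/(ρv²S).
CD = 2 × 1560 / (1.2 × 62.2² × 16.5) = 0.0407

CD = 0.0407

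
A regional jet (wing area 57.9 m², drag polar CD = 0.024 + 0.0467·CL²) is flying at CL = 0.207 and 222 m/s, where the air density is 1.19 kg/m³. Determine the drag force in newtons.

D = 44100 N

CD = 0.024 + 0.0467 × 0.207² = 0.026
D = ½ρv²S·CD = ½ × 1.19 × 222² × 57.9 × 0.026 = 44100 N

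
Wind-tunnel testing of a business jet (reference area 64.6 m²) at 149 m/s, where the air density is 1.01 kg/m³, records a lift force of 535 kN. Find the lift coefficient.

From L = ½ρv²S·CL, rearranging gives CL = 2L/(ρv²S).
CL = 2 × 5.35×10^5 / (1.01 × 149² × 64.6) = 0.739

CL = 0.739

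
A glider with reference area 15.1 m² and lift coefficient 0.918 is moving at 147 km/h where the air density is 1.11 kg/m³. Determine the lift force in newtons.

L = 12800 N

Convert speed: v = 147 km/h ÷ 3.6 = 40.83 m/s.
L = ½ρv²S·CL = ½ × 1.11 × 40.83² × 15.1 × 0.918 = 12800 N ≈ 12.8 kN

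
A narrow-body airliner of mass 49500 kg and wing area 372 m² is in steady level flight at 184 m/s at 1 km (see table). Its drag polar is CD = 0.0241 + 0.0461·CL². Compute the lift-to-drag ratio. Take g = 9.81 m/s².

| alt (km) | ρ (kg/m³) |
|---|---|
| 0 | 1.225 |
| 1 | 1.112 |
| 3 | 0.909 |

At 1 km, from the table: ρ = 1.112 kg/m³.
Level flight ⇒ L = W = m·g = 49500 × 9.81 = 4.856×10^5 N.
Dynamic pressure q = 0.5 × 1.112 × 184² = 18820 Pa.
Required CL = L/(qS) = 4.856×10^5/(18820·372) = 0.06935.
CD = 0.0241 + 0.0461 × 0.06935² = 0.02432.
L/D = CL/CD = 0.06935 / 0.02432 = 2.85

L/D = 2.85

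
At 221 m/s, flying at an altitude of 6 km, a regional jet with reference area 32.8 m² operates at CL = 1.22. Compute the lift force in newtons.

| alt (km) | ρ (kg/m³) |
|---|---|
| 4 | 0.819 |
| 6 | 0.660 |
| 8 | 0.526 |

At 6 km, from the table: ρ = 0.660 kg/m³.
Dynamic pressure q = ½ρv² = ½ × 0.66 × 221² = 16120 Pa.
L = q·S·CL = 16120 × 32.8 × 1.22 = 6.45×10^5 N ≈ 645 kN

L = 6.45×10^5 N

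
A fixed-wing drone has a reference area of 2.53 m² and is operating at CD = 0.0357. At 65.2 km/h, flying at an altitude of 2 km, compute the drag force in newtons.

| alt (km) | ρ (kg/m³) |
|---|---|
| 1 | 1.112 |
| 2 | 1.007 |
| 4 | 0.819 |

At 2 km, from the table: ρ = 1.007 kg/m³.
Convert speed: v = 65.2 km/h ÷ 3.6 = 18.11 m/s.
Dynamic pressure q = ½ρv² = ½ × 1.007 × 18.11² = 165.2 Pa.
D = q·S·CD = 165.2 × 2.53 × 0.0357 = 14.9 N

D = 14.9 N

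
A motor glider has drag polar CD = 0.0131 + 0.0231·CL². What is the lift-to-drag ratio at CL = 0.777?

L/D = 28.7

CD = 0.0131 + 0.0231 × 0.777² = 0.02705
L/D = CL/CD = 0.777 / 0.02705 = 28.7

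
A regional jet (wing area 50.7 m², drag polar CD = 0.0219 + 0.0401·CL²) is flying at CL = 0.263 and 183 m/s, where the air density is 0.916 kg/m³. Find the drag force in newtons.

CD = 0.0219 + 0.0401 × 0.263² = 0.02467
D = ½ρv²S·CD = ½ × 0.916 × 183² × 50.7 × 0.02467 = 19200 N

D = 19200 N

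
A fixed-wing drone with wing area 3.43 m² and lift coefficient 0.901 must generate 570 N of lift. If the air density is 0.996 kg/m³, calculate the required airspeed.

v = 19.2 m/s

L = ½ρv²S·CL ⇒ v = √(2L/(ρ·S·CL))
v = √(2 × 570 / (0.996 × 3.43 × 0.901)) = √370.4 = 19.2 m/s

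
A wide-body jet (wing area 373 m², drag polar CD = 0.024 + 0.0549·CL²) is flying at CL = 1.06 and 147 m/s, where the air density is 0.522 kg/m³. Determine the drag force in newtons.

D = 1.8×10^5 N

CD = 0.024 + 0.0549 × 1.06² = 0.08569
D = ½ρv²S·CD = ½ × 0.522 × 147² × 373 × 0.08569 = 1.8×10^5 N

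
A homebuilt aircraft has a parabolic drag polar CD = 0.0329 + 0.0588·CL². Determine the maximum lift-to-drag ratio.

For CD = CD0 + K·CL², (L/D)max occurs at CL* = √(CD0/K) and equals 1/(2√(K·CD0)).
(L/D)max = 1/(2√(0.0588 × 0.0329)) = 1/(2 × 0.04398) = 11.4

(L/D)max = 11.4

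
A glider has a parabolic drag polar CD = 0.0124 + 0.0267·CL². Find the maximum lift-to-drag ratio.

For CD = CD0 + K·CL², (L/D)max occurs at CL* = √(CD0/K) and equals 1/(2√(K·CD0)).
(L/D)max = 1/(2√(0.0267 × 0.0124)) = 1/(2 × 0.0182) = 27.5

(L/D)max = 27.5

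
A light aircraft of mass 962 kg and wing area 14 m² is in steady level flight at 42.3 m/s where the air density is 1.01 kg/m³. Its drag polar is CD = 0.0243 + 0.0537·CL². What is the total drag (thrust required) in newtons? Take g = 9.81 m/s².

Level flight ⇒ L = W = m·g = 962 × 9.81 = 9437.2 N.
q = ½ρv² = ½ × 1.01 × 42.3² = 903.6 Pa.
CL = 2W/(ρv²S) = 2×9437.2/(1.01×42.3²×14) = 0.746.
CD = 0.0243 + 0.0537 × 0.746² = 0.05419.
D = q·S·CD = 903.6 × 14 × 0.05419 = 685.5 N

D = 685 N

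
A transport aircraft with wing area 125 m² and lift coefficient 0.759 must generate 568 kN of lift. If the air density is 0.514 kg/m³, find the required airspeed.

v = 153 m/s

L = ½ρv²S·CL ⇒ v = √(2L/(ρ·S·CL))
v = √(2 × 5.68×10^5 / (0.514 × 125 × 0.759)) = √23300 = 153 m/s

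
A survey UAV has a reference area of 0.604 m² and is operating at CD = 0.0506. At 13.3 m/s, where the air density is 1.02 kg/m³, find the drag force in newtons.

D = 2.76 N

Dynamic pressure q = ½ρv² = ½ × 1.02 × 13.3² = 90.21 Pa.
D = q·S·CD = 90.21 × 0.604 × 0.0506 = 2.76 N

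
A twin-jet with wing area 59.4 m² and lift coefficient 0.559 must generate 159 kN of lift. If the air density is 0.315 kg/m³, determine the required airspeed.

L = ½ρv²S·CL ⇒ v = √(2L/(ρ·S·CL))
v = √(2 × 1.59×10^5 / (0.315 × 59.4 × 0.559)) = √30400 = 174 m/s

v = 174 m/s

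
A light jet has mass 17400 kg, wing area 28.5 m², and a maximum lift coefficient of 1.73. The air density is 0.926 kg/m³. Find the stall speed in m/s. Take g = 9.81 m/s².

V_stall = 86.5 m/s

Weight W = mg = 17400 × 9.81 = 1.707×10^5 N.
V_stall = √(2W/(ρ·S·CL,max)) = √(2 × 1.707×10^5 / (0.926 × 28.5 × 1.73))
V_stall = √7477 = 86.5 m/s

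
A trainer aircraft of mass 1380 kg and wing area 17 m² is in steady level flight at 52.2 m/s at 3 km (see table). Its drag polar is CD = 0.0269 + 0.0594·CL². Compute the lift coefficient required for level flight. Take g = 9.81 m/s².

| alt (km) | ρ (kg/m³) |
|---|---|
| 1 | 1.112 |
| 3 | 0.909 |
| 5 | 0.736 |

At 3 km, from the table: ρ = 0.909 kg/m³.
In steady level flight, lift balances weight: W = mg = 1380 × 9.81 = 13538 N.
q = ½ρv² = ½ × 0.909 × 52.2² = 1238 Pa.
Required CL = L/(qS) = 13538/(1238·17) = 0.643.

CL = 0.643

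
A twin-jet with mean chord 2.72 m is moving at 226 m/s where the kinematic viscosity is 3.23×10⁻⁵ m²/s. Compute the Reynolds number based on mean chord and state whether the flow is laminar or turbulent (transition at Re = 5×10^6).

Re = v·c/ν = 226 × 2.72 / (3.23×10⁻⁵) = 1.9×10^7
Since 1.9×10^7 > 5×10^6, the flow is turbulent.

Re = 1.9×10^7 (turbulent)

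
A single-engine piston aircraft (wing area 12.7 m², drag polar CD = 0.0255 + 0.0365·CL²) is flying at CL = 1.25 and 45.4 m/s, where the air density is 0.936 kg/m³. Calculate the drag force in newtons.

CD = 0.0255 + 0.0365 × 1.25² = 0.08253
D = ½ρv²S·CD = ½ × 0.936 × 45.4² × 12.7 × 0.08253 = 1010 N

D = 1010 N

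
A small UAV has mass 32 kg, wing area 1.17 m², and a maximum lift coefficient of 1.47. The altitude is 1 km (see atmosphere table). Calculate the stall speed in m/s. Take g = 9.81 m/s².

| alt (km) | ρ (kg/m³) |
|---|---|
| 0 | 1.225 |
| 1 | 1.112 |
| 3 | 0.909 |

V_stall = 18.1 m/s

At 1 km, from the table: ρ = 1.112 kg/m³.
At stall, lift equals weight: L = W = m·g = 32 × 9.81 = 313.9 N.
V_stall = √(2W/(ρ·S·CL,max)) = √(2 × 313.9 / (1.112 × 1.17 × 1.47))
V_stall = √328.3 = 18.1 m/s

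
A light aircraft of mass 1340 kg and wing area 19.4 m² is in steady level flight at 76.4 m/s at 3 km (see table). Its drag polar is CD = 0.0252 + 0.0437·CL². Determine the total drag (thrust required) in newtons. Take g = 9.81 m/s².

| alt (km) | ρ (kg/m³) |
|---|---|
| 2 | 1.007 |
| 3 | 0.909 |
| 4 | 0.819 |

D = 1440 N

At 3 km, from the table: ρ = 0.909 kg/m³.
Weight W = mg = 1340 × 9.81 = 13145 N; in level flight L = W.
Dynamic pressure q = 0.5 × 0.909 × 76.4² = 2653 Pa.
Required CL = L/(qS) = 13145/(2653·19.4) = 0.2554.
CD = 0.0252 + 0.0437 × 0.2554² = 0.02805.
D = q·S·CD = 2653 × 19.4 × 0.02805 = 1444 N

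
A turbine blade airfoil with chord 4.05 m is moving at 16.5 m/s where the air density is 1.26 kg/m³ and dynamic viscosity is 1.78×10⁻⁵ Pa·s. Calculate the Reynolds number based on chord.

Re = ρ·v·c/μ = 1.26 × 16.5 × 4.05 / (1.78×10⁻⁵) = 4.73×10^6

Re = 4.73×10^6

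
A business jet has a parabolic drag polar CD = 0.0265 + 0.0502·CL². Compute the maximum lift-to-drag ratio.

(L/D)max = 13.7

For CD = CD0 + K·CL², (L/D)max occurs at CL* = √(CD0/K) and equals 1/(2√(K·CD0)).
(L/D)max = 1/(2√(0.0502 × 0.0265)) = 1/(2 × 0.03647) = 13.7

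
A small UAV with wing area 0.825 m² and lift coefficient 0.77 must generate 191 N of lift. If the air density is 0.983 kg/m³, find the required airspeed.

L = ½ρv²S·CL ⇒ v = √(2L/(ρ·S·CL))
v = √(2 × 191 / (0.983 × 0.825 × 0.77)) = √611.7 = 24.7 m/s

v = 24.7 m/s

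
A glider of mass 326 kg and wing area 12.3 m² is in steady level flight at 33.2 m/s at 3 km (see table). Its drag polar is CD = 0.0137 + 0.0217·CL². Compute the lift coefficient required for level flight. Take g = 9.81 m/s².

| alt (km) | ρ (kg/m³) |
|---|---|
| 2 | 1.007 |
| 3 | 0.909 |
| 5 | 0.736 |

CL = 0.519

At 3 km, from the table: ρ = 0.909 kg/m³.
In steady level flight, lift balances weight: W = mg = 326 × 9.81 = 3198.1 N.
q = ½ρv² = ½ × 0.909 × 33.2² = 501 Pa.
Required CL = L/(qS) = 3198.1/(501·12.3) = 0.519.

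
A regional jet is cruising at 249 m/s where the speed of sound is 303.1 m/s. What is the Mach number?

M = v/a = 249 / 303.1 = 0.822

M = 0.822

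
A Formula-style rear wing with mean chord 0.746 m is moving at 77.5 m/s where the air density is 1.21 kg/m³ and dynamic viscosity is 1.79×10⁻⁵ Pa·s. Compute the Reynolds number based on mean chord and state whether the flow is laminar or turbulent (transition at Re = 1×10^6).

Re = 3.91×10^6 (turbulent)

Re = ρ·v·c/μ = 1.21 × 77.5 × 0.746 / (1.79×10⁻⁵) = 3.91×10^6
Since 3.91×10^6 > 1×10^6, the flow is turbulent.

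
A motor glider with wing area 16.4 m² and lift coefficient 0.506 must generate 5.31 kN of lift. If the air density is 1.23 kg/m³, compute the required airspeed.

v = 32.3 m/s

L = ½ρv²S·CL ⇒ v = √(2L/(ρ·S·CL))
v = √(2 × 5310 / (1.23 × 16.4 × 0.506)) = √1040 = 32.3 m/s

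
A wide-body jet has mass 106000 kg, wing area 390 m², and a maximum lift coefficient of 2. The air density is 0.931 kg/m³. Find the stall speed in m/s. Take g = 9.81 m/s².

V_stall = 53.5 m/s

Weight W = mg = 106000 × 9.81 = 1.04×10^6 N.
From L = ½ρV²S·CL,max = W: V_stall = √(2W/(ρSCL,max)) = √(2·1.04×10^6/(0.931·390·2))
V_stall = √2864 = 53.5 m/s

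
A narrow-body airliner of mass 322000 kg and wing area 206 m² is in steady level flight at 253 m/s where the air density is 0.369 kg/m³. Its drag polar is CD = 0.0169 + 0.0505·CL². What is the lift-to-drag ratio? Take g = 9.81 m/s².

In steady level flight, lift balances weight: W = mg = 322000 × 9.81 = 3.1588×10^6 N.
q = ½ρv² = ½ × 0.369 × 253² = 11810 Pa.
CL = W/(q·S) = 3.1588×10^6 / (11810 × 206) = 1.298.
CD = 0.0169 + 0.0505 × 1.298² = 0.102.
L/D = CL/CD = 1.298 / 0.102 = 12.7

L/D = 12.7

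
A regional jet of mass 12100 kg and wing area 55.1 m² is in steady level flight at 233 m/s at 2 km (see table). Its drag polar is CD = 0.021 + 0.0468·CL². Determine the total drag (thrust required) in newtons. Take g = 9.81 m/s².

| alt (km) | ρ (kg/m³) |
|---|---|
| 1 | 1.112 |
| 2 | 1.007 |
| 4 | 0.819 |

D = 32100 N

At 2 km, from the table: ρ = 1.007 kg/m³.
Level flight ⇒ L = W = m·g = 12100 × 9.81 = 1.187×10^5 N.
q = ½ρv² = ½ × 1.007 × 233² = 27330 Pa.
CL = W/(q·S) = 1.187×10^5 / (27330 × 55.1) = 0.07881.
CD = 0.021 + 0.0468 × 0.07881² = 0.02129.
D = q·S·CD = 27330 × 55.1 × 0.02129 = 32070 N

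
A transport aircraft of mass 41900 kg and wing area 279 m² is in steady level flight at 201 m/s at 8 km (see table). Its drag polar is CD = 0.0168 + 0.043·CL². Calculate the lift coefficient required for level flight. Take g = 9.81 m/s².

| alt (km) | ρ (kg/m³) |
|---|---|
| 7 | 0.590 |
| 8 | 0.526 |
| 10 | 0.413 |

CL = 0.139

At 8 km, from the table: ρ = 0.526 kg/m³.
Level flight ⇒ L = W = m·g = 41900 × 9.81 = 4.1104×10^5 N.
q = ½ρv² = ½ × 0.526 × 201² = 10630 Pa.
CL = W/(q·S) = 4.1104×10^5 / (10630 × 279) = 0.1387.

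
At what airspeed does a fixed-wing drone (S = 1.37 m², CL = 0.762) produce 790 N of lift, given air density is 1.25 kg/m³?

v = 34.8 m/s

L = ½ρv²S·CL ⇒ v = √(2L/(ρ·S·CL))
v = √(2 × 790 / (1.25 × 1.37 × 0.762)) = √1211 = 34.8 m/s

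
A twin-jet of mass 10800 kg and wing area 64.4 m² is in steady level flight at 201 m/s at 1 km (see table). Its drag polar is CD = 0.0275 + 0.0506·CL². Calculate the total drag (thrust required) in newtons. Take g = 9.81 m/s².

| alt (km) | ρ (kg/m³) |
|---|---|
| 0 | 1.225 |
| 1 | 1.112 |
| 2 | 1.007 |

At 1 km, from the table: ρ = 1.112 kg/m³.
In steady level flight, lift balances weight: W = mg = 10800 × 9.81 = 1.0595×10^5 N.
q = ½ρv² = ½ × 1.112 × 201² = 22460 Pa.
CL = 2W/(ρv²S) = 2×1.0595×10^5/(1.112×201²×64.4) = 0.07324.
CD = 0.0275 + 0.0506 × 0.07324² = 0.02777.
D = q·S·CD = 22460 × 64.4 × 0.02777 = 40170 N

D = 40200 N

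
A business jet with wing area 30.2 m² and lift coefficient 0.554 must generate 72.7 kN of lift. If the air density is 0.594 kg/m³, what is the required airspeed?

L = ½ρv²S·CL ⇒ v = √(2L/(ρ·S·CL))
v = √(2 × 72700 / (0.594 × 30.2 × 0.554)) = √14630 = 121 m/s

v = 121 m/s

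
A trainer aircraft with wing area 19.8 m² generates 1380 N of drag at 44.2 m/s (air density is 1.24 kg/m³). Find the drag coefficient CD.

CD = 0.0575

From D = ½ρv²S·CD, rearranging gives CD = 2D/(ρv²S).
CD = 2 × 1380 / (1.24 × 44.2² × 19.8) = 0.0575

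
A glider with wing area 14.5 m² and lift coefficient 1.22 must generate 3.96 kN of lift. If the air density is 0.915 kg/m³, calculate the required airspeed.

L = ½ρv²S·CL ⇒ v = √(2L/(ρ·S·CL))
v = √(2 × 3960 / (0.915 × 14.5 × 1.22)) = √489.3 = 22.1 m/s

v = 22.1 m/s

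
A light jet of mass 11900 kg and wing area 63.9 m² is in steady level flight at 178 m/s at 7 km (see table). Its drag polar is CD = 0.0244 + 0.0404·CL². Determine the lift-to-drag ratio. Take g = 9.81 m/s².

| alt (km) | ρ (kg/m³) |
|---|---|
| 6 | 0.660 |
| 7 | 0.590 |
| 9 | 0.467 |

At 7 km, from the table: ρ = 0.590 kg/m³.
Level flight ⇒ L = W = m·g = 11900 × 9.81 = 1.1674×10^5 N.
Dynamic pressure q = 0.5 × 0.59 × 178² = 9347 Pa.
CL = 2W/(ρv²S) = 2×1.1674×10^5/(0.59×178²×63.9) = 0.1955.
CD = 0.0244 + 0.0404 × 0.1955² = 0.02594.
L/D = CL/CD = 0.1955 / 0.02594 = 7.53

L/D = 7.53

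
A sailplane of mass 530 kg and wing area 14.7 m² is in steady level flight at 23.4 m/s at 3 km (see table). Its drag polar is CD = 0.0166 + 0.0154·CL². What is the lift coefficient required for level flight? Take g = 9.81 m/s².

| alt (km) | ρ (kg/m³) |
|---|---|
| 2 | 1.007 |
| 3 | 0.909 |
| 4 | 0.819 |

At 3 km, from the table: ρ = 0.909 kg/m³.
In steady level flight, lift balances weight: W = mg = 530 × 9.81 = 5199.3 N.
q = ½ρv² = ½ × 0.909 × 23.4² = 248.9 Pa.
Required CL = L/(qS) = 5199.3/(248.9·14.7) = 1.421.

CL = 1.42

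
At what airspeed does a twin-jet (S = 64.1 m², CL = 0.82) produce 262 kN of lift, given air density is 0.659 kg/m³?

L = ½ρv²S·CL ⇒ v = √(2L/(ρ·S·CL))
v = √(2 × 2.62×10^5 / (0.659 × 64.1 × 0.82)) = √15130 = 123 m/s

v = 123 m/s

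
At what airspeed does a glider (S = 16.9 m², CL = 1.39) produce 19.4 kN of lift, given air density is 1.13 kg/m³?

v = 38.2 m/s

L = ½ρv²S·CL ⇒ v = √(2L/(ρ·S·CL))
v = √(2 × 19400 / (1.13 × 16.9 × 1.39)) = √1462 = 38.2 m/s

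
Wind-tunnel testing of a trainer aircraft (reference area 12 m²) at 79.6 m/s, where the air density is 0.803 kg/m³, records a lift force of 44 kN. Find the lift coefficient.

From L = ½ρv²S·CL, rearranging gives CL = 2L/(ρv²S).
CL = 2 × 44000 / (0.803 × 79.6² × 12) = 1.44

CL = 1.44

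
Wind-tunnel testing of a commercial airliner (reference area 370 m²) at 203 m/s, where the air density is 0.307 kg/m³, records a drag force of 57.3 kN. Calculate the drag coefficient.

CD = 0.0245

From D = ½ρv²S·CD, rearranging gives CD = 2D/(ρv²S).
CD = 2 × 57300 / (0.307 × 203² × 370) = 0.0245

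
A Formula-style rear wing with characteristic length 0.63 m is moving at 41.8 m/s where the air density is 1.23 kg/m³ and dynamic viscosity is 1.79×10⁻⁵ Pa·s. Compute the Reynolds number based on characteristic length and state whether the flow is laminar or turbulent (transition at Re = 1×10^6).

Re = ρ·v·c/μ = 1.23 × 41.8 × 0.63 / (1.79×10⁻⁵) = 1.81×10^6
Since 1.81×10^6 > 1×10^6, the flow is turbulent.

Re = 1.81×10^6 (turbulent)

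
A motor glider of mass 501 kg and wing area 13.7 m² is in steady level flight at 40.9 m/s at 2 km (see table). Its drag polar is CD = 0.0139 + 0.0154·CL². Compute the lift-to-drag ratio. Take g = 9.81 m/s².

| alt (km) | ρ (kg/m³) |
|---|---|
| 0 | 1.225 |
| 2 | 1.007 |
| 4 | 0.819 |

L/D = 25.5

At 2 km, from the table: ρ = 1.007 kg/m³.
Weight W = mg = 501 × 9.81 = 4914.8 N; in level flight L = W.
q = ½ρv² = ½ × 1.007 × 40.9² = 842.3 Pa.
CL = 2W/(ρv²S) = 2×4914.8/(1.007×40.9²×13.7) = 0.4259.
CD = 0.0139 + 0.0154 × 0.4259² = 0.01669.
L/D = CL/CD = 0.4259 / 0.01669 = 25.5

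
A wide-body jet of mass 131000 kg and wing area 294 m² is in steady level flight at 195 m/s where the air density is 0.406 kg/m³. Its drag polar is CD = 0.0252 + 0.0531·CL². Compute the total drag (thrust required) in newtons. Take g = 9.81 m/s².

D = 95800 N

Level flight ⇒ L = W = m·g = 131000 × 9.81 = 1.2851×10^6 N.
Dynamic pressure q = 0.5 × 0.406 × 195² = 7719 Pa.
Required CL = L/(qS) = 1.2851×10^6/(7719·294) = 0.5663.
CD = 0.0252 + 0.0531 × 0.5663² = 0.04223.
D = q·S·CD = 7719 × 294 × 0.04223 = 95830 N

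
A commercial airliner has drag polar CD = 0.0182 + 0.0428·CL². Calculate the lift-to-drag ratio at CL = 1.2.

L/D = 15

CD = 0.0182 + 0.0428 × 1.2² = 0.07983
L/D = CL/CD = 1.2 / 0.07983 = 15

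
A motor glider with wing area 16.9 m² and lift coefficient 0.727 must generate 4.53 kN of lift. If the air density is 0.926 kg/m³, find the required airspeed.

L = ½ρv²S·CL ⇒ v = √(2L/(ρ·S·CL))
v = √(2 × 4530 / (0.926 × 16.9 × 0.727)) = √796.3 = 28.2 m/s

v = 28.2 m/s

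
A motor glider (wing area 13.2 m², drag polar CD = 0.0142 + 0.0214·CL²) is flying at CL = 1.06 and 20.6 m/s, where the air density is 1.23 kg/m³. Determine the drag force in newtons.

D = 132 N

CD = 0.0142 + 0.0214 × 1.06² = 0.03825
D = ½ρv²S·CD = ½ × 1.23 × 20.6² × 13.2 × 0.03825 = 132 N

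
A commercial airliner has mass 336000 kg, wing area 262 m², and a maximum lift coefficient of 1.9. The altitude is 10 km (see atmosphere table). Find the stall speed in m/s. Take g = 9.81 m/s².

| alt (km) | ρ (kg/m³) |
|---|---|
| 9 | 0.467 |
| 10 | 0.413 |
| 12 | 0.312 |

At 10 km, from the table: ρ = 0.413 kg/m³.
Stall occurs when L = W at CL,max. W = mg = 336000 × 9.81 = 3.296×10^6 N.
From L = ½ρV²S·CL,max = W: V_stall = √(2W/(ρSCL,max)) = √(2·3.296×10^6/(0.413·262·1.9))
V_stall = √32070 = 179 m/s

V_stall = 179 m/s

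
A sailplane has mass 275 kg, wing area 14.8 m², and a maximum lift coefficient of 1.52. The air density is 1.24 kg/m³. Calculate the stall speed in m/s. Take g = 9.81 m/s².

V_stall = 13.9 m/s

Weight W = mg = 275 × 9.81 = 2698 N.
V_stall = √(2W/(ρ·S·CL,max)) = √(2 × 2698 / (1.24 × 14.8 × 1.52))
V_stall = √193.4 = 13.9 m/s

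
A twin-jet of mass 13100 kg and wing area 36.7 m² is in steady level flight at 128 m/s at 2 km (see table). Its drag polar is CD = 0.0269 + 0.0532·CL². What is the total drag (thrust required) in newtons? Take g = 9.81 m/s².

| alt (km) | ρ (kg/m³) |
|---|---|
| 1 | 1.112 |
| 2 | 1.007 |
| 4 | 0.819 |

At 2 km, from the table: ρ = 1.007 kg/m³.
Level flight ⇒ L = W = m·g = 13100 × 9.81 = 1.2851×10^5 N.
q = ½ρv² = ½ × 1.007 × 128² = 8249 Pa.
Required CL = L/(qS) = 1.2851×10^5/(8249·36.7) = 0.4245.
CD = 0.0269 + 0.0532 × 0.4245² = 0.03649.
D = q·S·CD = 8249 × 36.7 × 0.03649 = 11050 N

D = 11000 N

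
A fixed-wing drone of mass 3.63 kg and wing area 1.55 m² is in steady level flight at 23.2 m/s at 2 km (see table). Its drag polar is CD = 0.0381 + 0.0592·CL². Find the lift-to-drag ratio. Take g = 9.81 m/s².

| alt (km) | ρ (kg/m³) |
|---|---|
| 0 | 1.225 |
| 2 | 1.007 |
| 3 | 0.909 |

L/D = 2.2

At 2 km, from the table: ρ = 1.007 kg/m³.
Level flight ⇒ L = W = m·g = 3.63 × 9.81 = 35.61 N.
Dynamic pressure q = 0.5 × 1.007 × 23.2² = 271 Pa.
Required CL = L/(qS) = 35.61/(271·1.55) = 0.08478.
CD = 0.0381 + 0.0592 × 0.08478² = 0.03853.
L/D = CL/CD = 0.08478 / 0.03853 = 2.2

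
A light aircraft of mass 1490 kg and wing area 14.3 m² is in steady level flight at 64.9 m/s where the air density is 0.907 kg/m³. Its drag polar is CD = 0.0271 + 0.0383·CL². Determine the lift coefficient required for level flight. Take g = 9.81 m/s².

In steady level flight, lift balances weight: W = mg = 1490 × 9.81 = 14617 N.
Dynamic pressure q = 0.5 × 0.907 × 64.9² = 1910 Pa.
CL = W/(q·S) = 14617 / (1910 × 14.3) = 0.5351.

CL = 0.535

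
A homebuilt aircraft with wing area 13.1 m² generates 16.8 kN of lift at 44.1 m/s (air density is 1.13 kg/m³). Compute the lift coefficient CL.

From L = ½ρv²S·CL, rearranging gives CL = 2L/(ρv²S).
CL = 2 × 16800 / (1.13 × 44.1² × 13.1) = 1.17

CL = 1.17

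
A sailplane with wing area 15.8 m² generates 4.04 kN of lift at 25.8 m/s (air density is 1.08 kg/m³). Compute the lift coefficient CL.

CL = 0.711

From L = ½ρv²S·CL, rearranging gives CL = 2L/(ρv²S).
CL = 2 × 4040 / (1.08 × 25.8² × 15.8) = 0.711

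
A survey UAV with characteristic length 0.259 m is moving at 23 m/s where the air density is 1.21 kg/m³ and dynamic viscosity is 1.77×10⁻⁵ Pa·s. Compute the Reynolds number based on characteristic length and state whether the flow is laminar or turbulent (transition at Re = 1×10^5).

Re = ρ·v·c/μ = 1.21 × 23 × 0.259 / (1.77×10⁻⁵) = 4.07×10^5
Since 4.07×10^5 > 1×10^5, the flow is turbulent.

Re = 4.07×10^5 (turbulent)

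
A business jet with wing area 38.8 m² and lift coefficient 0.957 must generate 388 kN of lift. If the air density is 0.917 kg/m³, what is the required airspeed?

v = 151 m/s

L = ½ρv²S·CL ⇒ v = √(2L/(ρ·S·CL))
v = √(2 × 3.88×10^5 / (0.917 × 38.8 × 0.957)) = √22790 = 151 m/s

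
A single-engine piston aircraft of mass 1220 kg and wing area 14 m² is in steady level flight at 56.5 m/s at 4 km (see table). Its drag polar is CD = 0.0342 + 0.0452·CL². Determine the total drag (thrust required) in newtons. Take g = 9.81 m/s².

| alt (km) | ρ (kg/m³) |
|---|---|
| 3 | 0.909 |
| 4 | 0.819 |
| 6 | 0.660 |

D = 980 N

At 4 km, from the table: ρ = 0.819 kg/m³.
Level flight ⇒ L = W = m·g = 1220 × 9.81 = 11968 N.
Dynamic pressure q = 0.5 × 0.819 × 56.5² = 1307 Pa.
Required CL = L/(qS) = 11968/(1307·14) = 0.654.
CD = 0.0342 + 0.0452 × 0.654² = 0.05353.
D = q·S·CD = 1307 × 14 × 0.05353 = 979.7 N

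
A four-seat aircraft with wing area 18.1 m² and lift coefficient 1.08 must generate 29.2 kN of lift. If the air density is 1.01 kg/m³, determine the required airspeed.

v = 54.4 m/s

L = ½ρv²S·CL ⇒ v = √(2L/(ρ·S·CL))
v = √(2 × 29200 / (1.01 × 18.1 × 1.08)) = √2958 = 54.4 m/s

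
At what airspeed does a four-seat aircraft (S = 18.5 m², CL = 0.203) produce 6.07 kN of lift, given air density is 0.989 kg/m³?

L = ½ρv²S·CL ⇒ v = √(2L/(ρ·S·CL))
v = √(2 × 6070 / (0.989 × 18.5 × 0.203)) = √3269 = 57.2 m/s

v = 57.2 m/s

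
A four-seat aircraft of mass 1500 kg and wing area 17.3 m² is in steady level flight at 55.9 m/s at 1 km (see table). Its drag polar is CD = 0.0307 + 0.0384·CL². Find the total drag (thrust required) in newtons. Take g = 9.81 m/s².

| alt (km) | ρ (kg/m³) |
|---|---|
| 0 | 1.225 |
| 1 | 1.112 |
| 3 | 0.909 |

At 1 km, from the table: ρ = 1.112 kg/m³.
Level flight ⇒ L = W = m·g = 1500 × 9.81 = 14715 N.
Dynamic pressure q = 0.5 × 1.112 × 55.9² = 1737 Pa.
CL = W/(q·S) = 14715 / (1737 × 17.3) = 0.4896.
CD = 0.0307 + 0.0384 × 0.4896² = 0.0399.
D = q·S·CD = 1737 × 17.3 × 0.0399 = 1199 N

D = 1200 N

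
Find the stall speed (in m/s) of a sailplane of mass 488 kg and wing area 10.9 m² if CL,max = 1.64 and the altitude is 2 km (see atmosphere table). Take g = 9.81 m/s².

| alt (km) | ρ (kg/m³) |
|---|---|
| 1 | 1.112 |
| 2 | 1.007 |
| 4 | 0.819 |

At 2 km, from the table: ρ = 1.007 kg/m³.
Stall occurs when L = W at CL,max. W = mg = 488 × 9.81 = 4787 N.
From L = ½ρV²S·CL,max = W: V_stall = √(2W/(ρSCL,max)) = √(2·4787/(1.007·10.9·1.64))
V_stall = √531.9 = 23.1 m/s

V_stall = 23.1 m/s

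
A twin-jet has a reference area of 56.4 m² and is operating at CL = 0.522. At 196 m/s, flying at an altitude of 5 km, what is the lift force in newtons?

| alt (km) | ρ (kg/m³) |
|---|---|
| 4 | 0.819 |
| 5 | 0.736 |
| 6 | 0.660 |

L = 4.16×10^5 N

At 5 km, from the table: ρ = 0.736 kg/m³.
Dynamic pressure q = ½ρv² = ½ × 0.736 × 196² = 14140 Pa.
L = q·S·CL = 14140 × 56.4 × 0.522 = 4.16×10^5 N ≈ 416 kN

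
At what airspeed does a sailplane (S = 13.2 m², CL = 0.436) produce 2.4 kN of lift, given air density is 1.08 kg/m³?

v = 27.8 m/s

L = ½ρv²S·CL ⇒ v = √(2L/(ρ·S·CL))
v = √(2 × 2400 / (1.08 × 13.2 × 0.436)) = √772.2 = 27.8 m/s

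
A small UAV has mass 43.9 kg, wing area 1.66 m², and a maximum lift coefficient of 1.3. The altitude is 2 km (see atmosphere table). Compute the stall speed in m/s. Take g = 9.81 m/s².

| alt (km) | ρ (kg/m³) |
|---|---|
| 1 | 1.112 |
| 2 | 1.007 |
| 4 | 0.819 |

At 2 km, from the table: ρ = 1.007 kg/m³.
Weight W = mg = 43.9 × 9.81 = 430.7 N.
V_stall = √(2W/(ρ·S·CL,max)) = √(2 × 430.7 / (1.007 × 1.66 × 1.3))
V_stall = √396.4 = 19.9 m/s

V_stall = 19.9 m/s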